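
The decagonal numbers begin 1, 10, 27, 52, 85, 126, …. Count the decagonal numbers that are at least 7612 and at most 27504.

40

The n-th decagonal number is n(4n−3).
Smallest index with value ≥ 7612: n = 44 (giving 7612).
Largest index with value ≤ 27504: n = 83 (giving 27307).
Indices 44 through 83: 40 terms.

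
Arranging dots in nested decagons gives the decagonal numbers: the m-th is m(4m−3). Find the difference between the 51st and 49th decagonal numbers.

794

51·(4·51 − 3) = 10251 and 49·(4·49 − 3) = 9457.
Difference: 10251 − 9457 = 794.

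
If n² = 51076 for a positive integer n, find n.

226

We need n² = 51076, so n = √51076 = 226.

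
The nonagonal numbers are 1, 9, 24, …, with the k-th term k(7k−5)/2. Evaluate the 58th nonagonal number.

The 58th nonagonal number is n(7n−5)/2 with n = 58.
58·(7·58 − 5)/2 = 58·401/2 = 11629.

11629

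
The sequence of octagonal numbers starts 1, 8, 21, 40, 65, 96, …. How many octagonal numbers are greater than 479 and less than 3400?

21

The n-th octagonal number is n(3n−2).
Smallest index with value > 479: n = 13 (giving 481).
Largest index with value < 3400: n = 33 (giving 3201).
Indices 13 through 33: 21 terms.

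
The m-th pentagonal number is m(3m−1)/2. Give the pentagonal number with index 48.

3432

48·(3·48 − 1)/2 = 48·143/2 = 3432.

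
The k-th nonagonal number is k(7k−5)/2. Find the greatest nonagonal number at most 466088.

465375

Solve n(7n−5)/2 ≤ 466088 for integer n.
n = 365 gives 465375 ≤ 466088, while n = 366 gives 467931 > 466088; so the answer is 465375.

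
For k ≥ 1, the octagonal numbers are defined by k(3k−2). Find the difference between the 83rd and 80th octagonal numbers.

83·(3·83 − 2) = 20501 and 80·(3·80 − 2) = 19040.
Difference: 20501 − 19040 = 1461.

1461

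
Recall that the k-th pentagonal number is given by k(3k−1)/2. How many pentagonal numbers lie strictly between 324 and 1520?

17

The n-th pentagonal number is n(3n−1)/2.
Smallest index with value > 324: n = 15 (giving 330).
Largest index with value < 1520: n = 31 (giving 1426).
Indices 15 through 31: 17 terms.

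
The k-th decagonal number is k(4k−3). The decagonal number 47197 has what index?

109

Set n(4n−3) = 47197, giving 4n² − 3n − 47197 = 0.
So n = (3 + 869) / 8 = 872/8 = 109.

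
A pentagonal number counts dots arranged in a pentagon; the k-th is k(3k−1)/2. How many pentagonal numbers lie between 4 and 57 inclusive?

5

The n-th pentagonal number is n(3n−1)/2.
Smallest index with value ≥ 4: n = 2 (giving 5).
Largest index with value ≤ 57: n = 6 (giving 51).
Indices 2 through 6: 5 terms.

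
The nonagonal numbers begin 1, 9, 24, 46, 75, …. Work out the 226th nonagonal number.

226·(7·226 − 5)/2 = 226·1577/2 = 178201.

178201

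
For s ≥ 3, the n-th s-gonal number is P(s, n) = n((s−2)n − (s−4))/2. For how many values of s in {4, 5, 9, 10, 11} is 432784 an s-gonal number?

1

s = 4: P(4, 657) = 431649 and P(4, 658) = 432964; 432784 is not s-gonal.
s = 5: P(5, 537) = 432285 and P(5, 538) = 433897; 432784 is not s-gonal.
s = 9: P(9, 352) = 432784. ✓
s = 10: P(10, 329) = 431977 and P(10, 330) = 434610; 432784 is not s-gonal.
s = 11: P(11, 310) = 431365 and P(11, 311) = 434156; 432784 is not s-gonal.
Hits: s ∈ {9} → 1.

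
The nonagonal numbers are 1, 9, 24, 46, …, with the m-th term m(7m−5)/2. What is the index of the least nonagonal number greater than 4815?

38

Solve n(7n−5)/2 > 4815 for integer n.
The largest n with value ≤ 4815 is 37 (since 4699 ≤ 4815 < 4959), so the first above is n = 38, value 4959.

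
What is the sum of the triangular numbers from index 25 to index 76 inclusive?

Σ i(i+1)/2 = (Σi² + Σi) / 2 over i = 25..76.
Σi = 2926 − 300 = 2626 and Σi² = 149226 − 4900 = 144326.
(1·144326 + 1·2626) / 2 = 146952/2 = 73476.

73476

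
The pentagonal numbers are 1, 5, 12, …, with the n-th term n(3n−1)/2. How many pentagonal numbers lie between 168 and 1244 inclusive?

18

The n-th pentagonal number is n(3n−1)/2.
Smallest index with value ≥ 168: n = 11 (giving 176).
Largest index with value ≤ 1244: n = 28 (giving 1162).
Indices 11 through 28: 18 terms.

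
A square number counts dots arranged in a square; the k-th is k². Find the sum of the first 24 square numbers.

Σ_{i=1}^{24} i² = 24·25·49/6 = 4900.

4900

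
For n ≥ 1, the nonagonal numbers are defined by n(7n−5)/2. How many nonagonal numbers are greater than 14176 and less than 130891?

The n-th nonagonal number is n(7n−5)/2.
Smallest index with value > 14176: n = 65 (giving 14625).
Largest index with value < 130891: n = 193 (giving 129889).
Indices 65 through 193: 129 terms.

129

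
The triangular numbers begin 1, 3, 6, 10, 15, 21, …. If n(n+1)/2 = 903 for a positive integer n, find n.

Set n(n+1)/2 = 903, giving n² + n − 1806 = 0.
The discriminant is 1 + 8·903 = 7225, and √7225 = 85.
So n = (-1 + 85) / 2 = 84/2 = 42.

42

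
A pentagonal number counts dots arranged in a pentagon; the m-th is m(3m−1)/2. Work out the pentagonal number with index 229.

The 229th pentagonal number is n(3n−1)/2 with n = 229.
229·(3·229 − 1)/2 = 229·686/2 = 229·343 = 78547.

78547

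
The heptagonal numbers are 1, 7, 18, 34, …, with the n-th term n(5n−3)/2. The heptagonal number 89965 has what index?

Set n(5n−3)/2 = 89965, giving 5n² − 3n − 179930 = 0.
So n = (3 + 1897) / 10 = 1900/10 = 190.

190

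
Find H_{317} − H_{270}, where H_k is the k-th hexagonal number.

317·(2·317 − 1) = 200661 and 270·(2·270 − 1) = 145530.
Difference: 200661 − 145530 = 55131.

55131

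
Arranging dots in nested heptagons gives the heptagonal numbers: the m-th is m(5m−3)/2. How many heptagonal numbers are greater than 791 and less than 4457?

24

The n-th heptagonal number is n(5n−3)/2.
Smallest index with value > 791: n = 19 (giving 874).
Largest index with value < 4457: n = 42 (giving 4347).
Indices 19 through 42: 24 terms.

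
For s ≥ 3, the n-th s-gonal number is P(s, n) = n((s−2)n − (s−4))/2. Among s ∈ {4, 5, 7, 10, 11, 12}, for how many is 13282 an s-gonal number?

1

s = 4: P(4, 115) = 13225 and P(4, 116) = 13456; 13282 is not s-gonal.
s = 5: P(5, 94) = 13207 and P(5, 95) = 13490; 13282 is not s-gonal.
s = 7: P(7, 73) = 13213 and P(7, 74) = 13579; 13282 is not s-gonal.
s = 10: P(10, 58) = 13282. ✓
s = 11: P(11, 54) = 12933 and P(11, 55) = 13420; 13282 is not s-gonal.
s = 12: P(12, 51) = 12801 and P(12, 52) = 13312; 13282 is not s-gonal.
Hits: s ∈ {10} → 1.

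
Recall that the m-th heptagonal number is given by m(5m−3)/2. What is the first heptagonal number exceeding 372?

403

Solve n(5n−3)/2 > 372 for integer n.
The largest n with value ≤ 372 is 12 (since 342 ≤ 372 < 403), so the first above is n = 13, value 403.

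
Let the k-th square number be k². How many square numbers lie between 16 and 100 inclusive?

The n-th square number is n².
Smallest index with value ≥ 16: n = 4 (giving 16).
Largest index with value ≤ 100: n = 10 (giving 100).
Indices 4 through 10: 7 terms.

7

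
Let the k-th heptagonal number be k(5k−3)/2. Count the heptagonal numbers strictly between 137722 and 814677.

The n-th heptagonal number is n(5n−3)/2.
Smallest index with value > 137722: n = 236 (giving 138886).
Largest index with value < 814677: n = 571 (giving 814246).
Indices 236 through 571: 336 terms.

336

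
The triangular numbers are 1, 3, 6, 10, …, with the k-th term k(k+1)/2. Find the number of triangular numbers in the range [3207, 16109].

99

The n-th triangular number is n(n+1)/2.
Smallest index with value ≥ 3207: n = 80 (giving 3240).
Largest index with value ≤ 16109: n = 178 (giving 15931).
Indices 80 through 178: 99 terms.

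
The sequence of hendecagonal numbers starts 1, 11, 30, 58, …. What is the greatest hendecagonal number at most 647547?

645058

Solve n(9n−7)/2 ≤ 647547 for integer n.
n = 379 gives 645058 ≤ 647547, while n = 380 gives 648470 > 647547; so the answer is 645058.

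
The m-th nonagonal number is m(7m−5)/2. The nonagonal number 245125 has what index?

265

Set n(7n−5)/2 = 245125, giving 7n² − 5n − 490250 = 0.
The discriminant is 25 + 56·245125 = 13727025, and √13727025 = 3705.
So n = (5 + 3705) / 14 = 3710/14 = 265.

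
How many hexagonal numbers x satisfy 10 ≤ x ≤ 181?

7

The n-th hexagonal number is n(2n−1).
Smallest index with value ≥ 10: n = 3 (giving 15).
Largest index with value ≤ 181: n = 9 (giving 153).
Indices 3 through 9: 7 terms.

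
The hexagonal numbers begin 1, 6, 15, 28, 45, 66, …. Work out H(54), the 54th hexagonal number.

The 54th hexagonal number is n(2n−1) with n = 54.
54·(2·54 − 1) = 54·107 = 5778.

5778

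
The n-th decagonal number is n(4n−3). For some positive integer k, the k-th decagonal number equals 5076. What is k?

Set n(4n−3) = 5076, giving 4n² − 3n − 5076 = 0.
The discriminant is 9 + 16·5076 = 81225, and √81225 = 285.
So n = (3 + 285) / 8 = 288/8 = 36.

36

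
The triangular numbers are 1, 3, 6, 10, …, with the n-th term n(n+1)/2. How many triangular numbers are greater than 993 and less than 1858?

The n-th triangular number is n(n+1)/2.
Smallest index with value > 993: n = 45 (giving 1035).
Largest index with value < 1858: n = 60 (giving 1830).
Indices 45 through 60: 16 terms.

16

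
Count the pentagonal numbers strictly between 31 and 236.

The n-th pentagonal number is n(3n−1)/2.
Smallest index with value > 31: n = 5 (giving 35).
Largest index with value < 236: n = 12 (giving 210).
Indices 5 through 12: 8 terms.

8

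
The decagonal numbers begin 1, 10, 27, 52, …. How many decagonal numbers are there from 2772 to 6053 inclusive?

13

The n-th decagonal number is n(4n−3).
Smallest index with value ≥ 2772: n = 27 (giving 2835).
Largest index with value ≤ 6053: n = 39 (giving 5967).
Indices 27 through 39: 13 terms.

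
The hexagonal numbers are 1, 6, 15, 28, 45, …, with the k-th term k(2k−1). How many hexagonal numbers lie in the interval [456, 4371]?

32

The n-th hexagonal number is n(2n−1).
Smallest index with value ≥ 456: n = 16 (giving 496).
Largest index with value ≤ 4371: n = 47 (giving 4371).
Indices 16 through 47: 32 terms.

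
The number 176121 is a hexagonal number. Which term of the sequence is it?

297

Set n(2n−1) = 176121, giving 2n² − n − 176121 = 0.
So n = (1 + 1187) / 4 = 1188/4 = 297.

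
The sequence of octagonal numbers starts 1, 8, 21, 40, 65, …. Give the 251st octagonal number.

188501

251·(3·251 − 2) = 251·751 = 188501.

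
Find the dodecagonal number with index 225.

The 225th dodecagonal number is n(5n−4) with n = 225.
225·(5·225 − 4) = 225·1121 = 252225.

252225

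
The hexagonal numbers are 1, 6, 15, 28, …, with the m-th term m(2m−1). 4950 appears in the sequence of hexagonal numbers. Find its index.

Set n(2n−1) = 4950, giving 2n² − n − 4950 = 0.
The discriminant is 1 + 8·4950 = 39601, and √39601 = 199.
So n = (1 + 199) / 4 = 200/4 = 50.

50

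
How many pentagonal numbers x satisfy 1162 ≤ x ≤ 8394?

The n-th pentagonal number is n(3n−1)/2.
Smallest index with value ≥ 1162: n = 28 (giving 1162).
Largest index with value ≤ 8394: n = 74 (giving 8177).
Indices 28 through 74: 47 terms.

47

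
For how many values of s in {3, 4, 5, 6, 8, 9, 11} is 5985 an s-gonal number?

s = 3: P(3, 108) = 5886 and P(3, 109) = 5995; 5985 is not s-gonal.
s = 4: P(4, 77) = 5929 and P(4, 78) = 6084; 5985 is not s-gonal.
s = 5: P(5, 63) = 5922 and P(5, 64) = 6112; 5985 is not s-gonal.
s = 6: P(6, 54) = 5778 and P(6, 55) = 5995; 5985 is not s-gonal.
s = 8: P(8, 45) = 5985. ✓
s = 9: P(9, 41) = 5781 and P(9, 42) = 6069; 5985 is not s-gonal.
s = 11: P(11, 36) = 5706 and P(11, 37) = 6031; 5985 is not s-gonal.
Hits: s ∈ {8} → 1.

1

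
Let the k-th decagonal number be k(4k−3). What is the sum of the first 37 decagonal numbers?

Σ i(4i−3) = 4Σi² − 3Σi over i = 1..37.
Σi = 703 and Σi² = 17575.
4·17575 − 3·703 = 68191.

68191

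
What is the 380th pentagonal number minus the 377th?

380·(3·380 − 1)/2 = 216410 and 377·(3·377 − 1)/2 = 213005.
Difference: 216410 − 213005 = 3405.

3405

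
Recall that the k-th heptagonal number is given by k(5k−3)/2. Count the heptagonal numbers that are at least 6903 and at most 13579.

22

The n-th heptagonal number is n(5n−3)/2.
Smallest index with value ≥ 6903: n = 53 (giving 6943).
Largest index with value ≤ 13579: n = 74 (giving 13579).
Indices 53 through 74: 22 terms.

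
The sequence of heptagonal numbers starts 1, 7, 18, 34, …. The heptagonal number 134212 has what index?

232

Set n(5n−3)/2 = 134212, giving 5n² − 3n − 268424 = 0.
So n = (3 + 2317) / 10 = 2320/10 = 232.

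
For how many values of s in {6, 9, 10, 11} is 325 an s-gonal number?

2

s = 6: P(6, 13) = 325. ✓
s = 9: P(9, 10) = 325. ✓
s = 10: P(10, 9) = 297 and P(10, 10) = 370; 325 is not s-gonal.
s = 11: P(11, 8) = 260 and P(11, 9) = 333; 325 is not s-gonal.
Hits: s ∈ {6, 9} → 2.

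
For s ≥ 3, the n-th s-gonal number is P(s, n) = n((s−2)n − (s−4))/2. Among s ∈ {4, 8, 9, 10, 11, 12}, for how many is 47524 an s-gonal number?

1

s = 4: P(4, 218) = 47524. ✓
s = 8: P(8, 126) = 47376 and P(8, 127) = 48133; 47524 is not s-gonal.
s = 9: P(9, 116) = 46806 and P(9, 117) = 47619; 47524 is not s-gonal.
s = 10: P(10, 109) = 47197 and P(10, 110) = 48070; 47524 is not s-gonal.
s = 11: P(11, 103) = 47380 and P(11, 104) = 48308; 47524 is not s-gonal.
s = 12: P(12, 97) = 46657 and P(12, 98) = 47628; 47524 is not s-gonal.
Hits: s ∈ {4} → 1.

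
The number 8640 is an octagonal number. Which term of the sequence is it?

54

Set n(3n−2) = 8640, giving 3n² − 2n − 8640 = 0.
The discriminant is 4 + 12·8640 = 103684, and √103684 = 322.
So n = (2 + 322) / 6 = 324/6 = 54.
Check: 54·(3·54 − 2) = 8640. ✓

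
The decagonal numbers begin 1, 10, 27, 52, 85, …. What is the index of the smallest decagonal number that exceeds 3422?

Solve n(4n−3) > 3422 for integer n.
The largest n with value ≤ 3422 is 29 (since 3277 ≤ 3422 < 3510), so the first above is n = 30, value 3510.

30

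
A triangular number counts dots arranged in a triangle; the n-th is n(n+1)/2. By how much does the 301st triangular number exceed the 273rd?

8050

301·302/2 = 45451 and 273·274/2 = 37401.
Difference: 45451 − 37401 = 8050.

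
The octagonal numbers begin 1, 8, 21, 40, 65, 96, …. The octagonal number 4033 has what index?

Set n(3n−2) = 4033, giving 3n² − 2n − 4033 = 0.
The discriminant is 4 + 12·4033 = 48400, and √48400 = 220.
So n = (2 + 220) / 6 = 222/6 = 37.
Check: 37·(3·37 − 2) = 4033. ✓

37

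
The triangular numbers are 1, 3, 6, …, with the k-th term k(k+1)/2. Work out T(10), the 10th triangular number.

55

10·11/2 = 110/2 = 55.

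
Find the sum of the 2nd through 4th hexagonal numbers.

Σ i(2i−1) = 2Σi² − Σi over i = 2..4.
Σi = 10 − 1 = 9 and Σi² = 30 − 1 = 29.
2·29 − 1·9 = 49.

49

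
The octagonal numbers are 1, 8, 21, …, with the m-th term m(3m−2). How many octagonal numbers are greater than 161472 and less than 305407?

87

The n-th octagonal number is n(3n−2).
Smallest index with value > 161472: n = 233 (giving 162401).
Largest index with value < 305407: n = 319 (giving 304645).
Indices 233 through 319: 87 terms.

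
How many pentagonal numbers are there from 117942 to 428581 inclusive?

The n-th pentagonal number is n(3n−1)/2.
Smallest index with value ≥ 117942: n = 281 (giving 118301).
Largest index with value ≤ 428581: n = 534 (giving 427467).
Indices 281 through 534: 254 terms.

254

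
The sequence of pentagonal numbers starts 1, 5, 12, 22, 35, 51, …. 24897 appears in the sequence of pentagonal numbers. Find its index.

Set n(3n−1)/2 = 24897, giving 3n² − n − 49794 = 0.
The discriminant is 1 + 24·24897 = 597529, and √597529 = 773.
So n = (1 + 773) / 6 = 774/6 = 129.

129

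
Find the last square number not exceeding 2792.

2704

Solve n² ≤ 2792 for integer n.
n = 52 gives 2704 ≤ 2792, while n = 53 gives 2809 > 2792; so the answer is 2704.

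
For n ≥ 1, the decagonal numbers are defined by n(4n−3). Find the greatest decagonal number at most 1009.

Solve n(4n−3) ≤ 1009 for integer n.
n = 16 gives 976 ≤ 1009, while n = 17 gives 1105 > 1009; so the answer is 976.

976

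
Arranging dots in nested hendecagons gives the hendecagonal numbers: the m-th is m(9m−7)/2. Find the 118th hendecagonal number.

118·(9·118 − 7)/2 = 118·1055/2 = 62245.

62245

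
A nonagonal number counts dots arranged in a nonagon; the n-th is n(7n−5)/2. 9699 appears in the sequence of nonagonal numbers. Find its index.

Set n(7n−5)/2 = 9699, giving 7n² − 5n − 19398 = 0.
The discriminant is 25 + 56·9699 = 543169, and √543169 = 737.
So n = (5 + 737) / 14 = 742/14 = 53.

53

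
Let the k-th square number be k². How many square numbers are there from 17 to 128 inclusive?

7

The n-th square number is n².
Smallest index with value ≥ 17: n = 5 (giving 25).
Largest index with value ≤ 128: n = 11 (giving 121).
Indices 5 through 11: 7 terms.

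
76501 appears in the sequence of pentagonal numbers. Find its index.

Set n(3n−1)/2 = 76501, giving 3n² − n − 153002 = 0.
So n = (1 + 1355) / 6 = 1356/6 = 226.

226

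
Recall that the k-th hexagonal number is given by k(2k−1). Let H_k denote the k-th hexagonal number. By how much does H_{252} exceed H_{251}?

1005

Consecutive hexagonal numbers differ by 4n − 3: here 4·252 − 3 = 1005.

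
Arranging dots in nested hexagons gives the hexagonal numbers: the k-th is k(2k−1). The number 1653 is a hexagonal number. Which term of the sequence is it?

29

Set n(2n−1) = 1653, giving 2n² − n − 1653 = 0.
The discriminant is 1 + 8·1653 = 13225, and √13225 = 115.
So n = (1 + 115) / 4 = 116/4 = 29.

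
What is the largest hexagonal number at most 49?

Solve n(2n−1) ≤ 49 for integer n.
n = 5 gives 45 ≤ 49, while n = 6 gives 66 > 49; so the answer is 45.

45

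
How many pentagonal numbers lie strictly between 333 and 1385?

15

The n-th pentagonal number is n(3n−1)/2.
Smallest index with value > 333: n = 16 (giving 376).
Largest index with value < 1385: n = 30 (giving 1335).
Indices 16 through 30: 15 terms.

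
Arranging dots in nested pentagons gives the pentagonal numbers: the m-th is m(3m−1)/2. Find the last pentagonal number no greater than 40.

35

Solve n(3n−1)/2 ≤ 40 for integer n.
n = 5 gives 35 ≤ 40, while n = 6 gives 51 > 40; so the answer is 35.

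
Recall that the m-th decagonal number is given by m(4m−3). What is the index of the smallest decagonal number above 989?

17

Solve n(4n−3) > 989 for integer n.
The largest n with value ≤ 989 is 16 (since 976 ≤ 989 < 1105), so the first above is n = 17, value 1105.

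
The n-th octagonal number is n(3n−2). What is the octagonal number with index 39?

4485

The 39th octagonal number is n(3n−2) with n = 39.
39·(3·39 − 2) = 39·115 = 4485.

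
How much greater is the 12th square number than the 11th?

n² − (n−1)² = 2n − 1, so 12² − 11² = 2·12 − 1 = 23.

23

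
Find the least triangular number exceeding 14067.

Solve n(n+1)/2 > 14067 for integer n.
The largest n with value ≤ 14067 is 167 (since 14028 ≤ 14067 < 14196), so the first above is n = 168, value 14196.

14196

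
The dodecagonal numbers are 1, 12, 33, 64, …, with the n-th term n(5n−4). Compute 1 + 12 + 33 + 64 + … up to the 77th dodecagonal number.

Σ i(5i−4) = 5Σi² − 4Σi over i = 1..77.
Σi = 3003 and Σi² = 155155.
5·155155 − 4·3003 = 763763.

763763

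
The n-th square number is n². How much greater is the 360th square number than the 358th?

1436

360² = 129600 and 358² = 128164.
Difference: 129600 − 128164 = 1436.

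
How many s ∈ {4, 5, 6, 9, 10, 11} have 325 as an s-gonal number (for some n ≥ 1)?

2

s = 4: P(4, 18) = 324 and P(4, 19) = 361; 325 is not s-gonal.
s = 5: P(5, 14) = 287 and P(5, 15) = 330; 325 is not s-gonal.
s = 6: P(6, 13) = 325. ✓
s = 9: P(9, 10) = 325. ✓
s = 10: P(10, 9) = 297 and P(10, 10) = 370; 325 is not s-gonal.
s = 11: P(11, 8) = 260 and P(11, 9) = 333; 325 is not s-gonal.
Hits: s ∈ {6, 9} → 2.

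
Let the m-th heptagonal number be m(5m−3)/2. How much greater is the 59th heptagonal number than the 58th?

291

Consecutive heptagonal numbers differ by 5n − 4: here 5·59 − 4 = 291.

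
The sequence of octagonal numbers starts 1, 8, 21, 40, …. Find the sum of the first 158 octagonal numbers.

3956715

Σ i(3i−2) = 3Σi² − 2Σi over i = 1..158.
Σi = 12561 and Σi² = 1327279.
3·1327279 − 2·12561 = 3956715.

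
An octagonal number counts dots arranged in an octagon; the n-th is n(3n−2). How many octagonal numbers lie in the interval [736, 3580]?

19

The n-th octagonal number is n(3n−2).
Smallest index with value ≥ 736: n = 16 (giving 736).
Largest index with value ≤ 3580: n = 34 (giving 3400).
Indices 16 through 34: 19 terms.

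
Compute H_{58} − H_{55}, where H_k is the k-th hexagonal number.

675

58·(2·58 − 1) = 6670 and 55·(2·55 − 1) = 5995.
Difference: 6670 − 5995 = 675.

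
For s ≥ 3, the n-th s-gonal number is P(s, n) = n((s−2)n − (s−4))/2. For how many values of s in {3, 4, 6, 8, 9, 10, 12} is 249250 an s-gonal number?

s = 3: P(3, 705) = 248865 and P(3, 706) = 249571; 249250 is not s-gonal.
s = 4: P(4, 499) = 249001 and P(4, 500) = 250000; 249250 is not s-gonal.
s = 6: P(6, 353) = 248865 and P(6, 354) = 250278; 249250 is not s-gonal.
s = 8: P(8, 288) = 248256 and P(8, 289) = 249985; 249250 is not s-gonal.
s = 9: P(9, 267) = 248844 and P(9, 268) = 250714; 249250 is not s-gonal.
s = 10: P(10, 250) = 249250. ✓
s = 12: P(12, 223) = 247753 and P(12, 224) = 249984; 249250 is not s-gonal.
Hits: s ∈ {10} → 1.

1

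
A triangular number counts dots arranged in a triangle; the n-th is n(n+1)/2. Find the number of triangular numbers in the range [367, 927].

16

The n-th triangular number is n(n+1)/2.
Smallest index with value ≥ 367: n = 27 (giving 378).
Largest index with value ≤ 927: n = 42 (giving 903).
Indices 27 through 42: 16 terms.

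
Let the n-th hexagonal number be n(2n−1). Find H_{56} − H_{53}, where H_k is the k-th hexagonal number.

56·(2·56 − 1) = 6216 and 53·(2·53 − 1) = 5565.
Difference: 6216 − 5565 = 651.

651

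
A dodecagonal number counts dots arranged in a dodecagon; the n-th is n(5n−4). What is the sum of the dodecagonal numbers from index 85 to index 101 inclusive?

730881

Σ i(5i−4) = 5Σi² − 4Σi over i = 85..101.
Σi = 5151 − 3570 = 1581 and Σi² = 348551 − 201110 = 147441.
5·147441 − 4·1581 = 730881.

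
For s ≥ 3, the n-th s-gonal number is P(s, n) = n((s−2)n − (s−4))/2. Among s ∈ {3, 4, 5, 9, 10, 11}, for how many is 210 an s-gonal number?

s = 3: P(3, 20) = 210. ✓
s = 4: P(4, 14) = 196 and P(4, 15) = 225; 210 is not s-gonal.
s = 5: P(5, 12) = 210. ✓
s = 9: P(9, 8) = 204 and P(9, 9) = 261; 210 is not s-gonal.
s = 10: P(10, 7) = 175 and P(10, 8) = 232; 210 is not s-gonal.
s = 11: P(11, 7) = 196 and P(11, 8) = 260; 210 is not s-gonal.
Hits: s ∈ {3, 5} → 2.

2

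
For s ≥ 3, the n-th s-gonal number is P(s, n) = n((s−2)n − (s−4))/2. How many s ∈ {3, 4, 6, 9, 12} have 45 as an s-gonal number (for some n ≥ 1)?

2

s = 3: P(3, 9) = 45. ✓
s = 4: P(4, 6) = 36 and P(4, 7) = 49; 45 is not s-gonal.
s = 6: P(6, 5) = 45. ✓
s = 9: P(9, 3) = 24 and P(9, 4) = 46; 45 is not s-gonal.
s = 12: P(12, 3) = 33 and P(12, 4) = 64; 45 is not s-gonal.
Hits: s ∈ {3, 6} → 2.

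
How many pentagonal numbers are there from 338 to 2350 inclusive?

24

The n-th pentagonal number is n(3n−1)/2.
Smallest index with value ≥ 338: n = 16 (giving 376).
Largest index with value ≤ 2350: n = 39 (giving 2262).
Indices 16 through 39: 24 terms.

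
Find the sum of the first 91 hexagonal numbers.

Σ i(2i−1) = 2Σi² − Σi over i = 1..91.
Σi = 4186 and Σi² = 255346.
2·255346 − 1·4186 = 506506.

506506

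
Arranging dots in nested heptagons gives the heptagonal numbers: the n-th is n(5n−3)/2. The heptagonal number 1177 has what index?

Set n(5n−3)/2 = 1177, giving 5n² − 3n − 2354 = 0.
So n = (3 + 217) / 10 = 220/10 = 22.

22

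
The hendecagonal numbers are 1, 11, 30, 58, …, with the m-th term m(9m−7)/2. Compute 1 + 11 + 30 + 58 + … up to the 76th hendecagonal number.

Σ i(9i−7)/2 = (9Σi² − 7Σi) / 2 over i = 1..76.
Σi = 2926 and Σi² = 149226.
(9·149226 − 7·2926) / 2 = 1322552/2 = 661276.

661276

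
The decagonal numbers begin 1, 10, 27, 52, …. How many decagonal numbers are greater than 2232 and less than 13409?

The n-th decagonal number is n(4n−3).
Smallest index with value > 2232: n = 25 (giving 2425).
Largest index with value < 13409: n = 58 (giving 13282).
Indices 25 through 58: 34 terms.

34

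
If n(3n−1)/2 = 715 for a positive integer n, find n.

Set n(3n−1)/2 = 715, giving 3n² − n − 1430 = 0.
The discriminant is 1 + 24·715 = 17161, and √17161 = 131.
So n = (1 + 131) / 6 = 132/6 = 22.

22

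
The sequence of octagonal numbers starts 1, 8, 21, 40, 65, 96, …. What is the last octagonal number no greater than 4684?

Solve n(3n−2) ≤ 4684 for integer n.
n = 39 gives 4485 ≤ 4684, while n = 40 gives 4720 > 4684; so the answer is 4485.

4485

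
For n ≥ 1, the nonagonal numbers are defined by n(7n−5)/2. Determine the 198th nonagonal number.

136719

The 198th nonagonal number is n(7n−5)/2 with n = 198.
198·(7·198 − 5)/2 = 198·1381/2 = 136719.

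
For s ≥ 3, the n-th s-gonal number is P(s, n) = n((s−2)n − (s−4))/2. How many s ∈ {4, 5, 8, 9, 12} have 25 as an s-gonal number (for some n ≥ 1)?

s = 4: P(4, 5) = 25. ✓
s = 5: P(5, 4) = 22 and P(5, 5) = 35; 25 is not s-gonal.
s = 8: P(8, 3) = 21 and P(8, 4) = 40; 25 is not s-gonal.
s = 9: P(9, 3) = 24 and P(9, 4) = 46; 25 is not s-gonal.
s = 12: P(12, 2) = 12 and P(12, 3) = 33; 25 is not s-gonal.
Hits: s ∈ {4} → 1.

1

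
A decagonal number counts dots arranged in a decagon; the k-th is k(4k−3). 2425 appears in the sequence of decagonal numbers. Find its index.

Set n(4n−3) = 2425, giving 4n² − 3n − 2425 = 0.
The discriminant is 9 + 16·2425 = 38809, and √38809 = 197.
So n = (3 + 197) / 8 = 200/8 = 25.
Check: 25·(4·25 − 3) = 2425. ✓

25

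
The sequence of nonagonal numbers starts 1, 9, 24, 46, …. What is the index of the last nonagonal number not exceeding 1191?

Solve n(7n−5)/2 ≤ 1191 for integer n.
n = 18 gives 1089 ≤ 1191, while n = 19 gives 1216 > 1191; so the answer is index 18.

18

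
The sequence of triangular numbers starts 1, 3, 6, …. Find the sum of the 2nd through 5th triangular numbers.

34

Σ i(i+1)/2 = (Σi² + Σi) / 2 over i = 2..5.
Σi = 15 − 1 = 14 and Σi² = 55 − 1 = 54.
(1·54 + 1·14) / 2 = 68/2 = 34.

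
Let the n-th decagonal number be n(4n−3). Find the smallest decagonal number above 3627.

Solve n(4n−3) > 3627 for integer n.
The largest n with value ≤ 3627 is 30 (since 3510 ≤ 3627 < 3751), so the first above is n = 31, value 3751.

3751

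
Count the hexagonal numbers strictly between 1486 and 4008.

18

The n-th hexagonal number is n(2n−1).
Smallest index with value > 1486: n = 28 (giving 1540).
Largest index with value < 4008: n = 45 (giving 4005).
Indices 28 through 45: 18 terms.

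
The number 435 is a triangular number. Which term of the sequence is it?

Set n(n+1)/2 = 435, giving n² + n − 870 = 0.
So n = (-1 + 59) / 2 = 58/2 = 29.

29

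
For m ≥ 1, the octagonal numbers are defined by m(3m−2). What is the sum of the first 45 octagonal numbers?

92115

Σ i(3i−2) = 3Σi² − 2Σi over i = 1..45.
Σi = 1035 and Σi² = 31395.
3·31395 − 2·1035 = 92115.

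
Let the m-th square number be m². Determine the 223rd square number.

49729

223² = 49729.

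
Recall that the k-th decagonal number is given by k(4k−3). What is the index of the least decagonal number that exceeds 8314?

46

Solve n(4n−3) > 8314 for integer n.
The largest n with value ≤ 8314 is 45 (since 7965 ≤ 8314 < 8326), so the first above is n = 46, value 8326.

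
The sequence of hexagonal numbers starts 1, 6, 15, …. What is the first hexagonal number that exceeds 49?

66

Solve n(2n−1) > 49 for integer n.
The largest n with value ≤ 49 is 5 (since 45 ≤ 49 < 66), so the first above is n = 6, value 66.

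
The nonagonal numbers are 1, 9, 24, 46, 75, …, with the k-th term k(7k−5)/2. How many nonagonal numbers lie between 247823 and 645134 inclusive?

163

The n-th nonagonal number is n(7n−5)/2.
Smallest index with value ≥ 247823: n = 267 (giving 248844).
Largest index with value ≤ 645134: n = 429 (giving 643071).
Indices 267 through 429: 163 terms.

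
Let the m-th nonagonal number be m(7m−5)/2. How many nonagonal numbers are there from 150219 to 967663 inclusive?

319

The n-th nonagonal number is n(7n−5)/2.
Smallest index with value ≥ 150219: n = 208 (giving 150904).
Largest index with value ≤ 967663: n = 526 (giving 967051).
Indices 208 through 526: 319 terms.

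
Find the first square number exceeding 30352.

30625

Solve n² > 30352 for integer n.
The largest n with value ≤ 30352 is 174 (since 30276 ≤ 30352 < 30625), so the first above is n = 175, value 30625.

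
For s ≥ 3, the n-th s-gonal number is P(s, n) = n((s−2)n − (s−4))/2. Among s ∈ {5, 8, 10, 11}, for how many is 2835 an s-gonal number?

1

s = 5: P(5, 43) = 2752 and P(5, 44) = 2882; 2835 is not s-gonal.
s = 8: P(8, 31) = 2821 and P(8, 32) = 3008; 2835 is not s-gonal.
s = 10: P(10, 27) = 2835. ✓
s = 11: P(11, 25) = 2725 and P(11, 26) = 2951; 2835 is not s-gonal.
Hits: s ∈ {10} → 1.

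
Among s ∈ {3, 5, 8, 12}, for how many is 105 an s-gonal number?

2

s = 3: P(3, 14) = 105. ✓
s = 5: P(5, 8) = 92 and P(5, 9) = 117; 105 is not s-gonal.
s = 8: P(8, 6) = 96 and P(8, 7) = 133; 105 is not s-gonal.
s = 12: P(12, 5) = 105. ✓
Hits: s ∈ {3, 12} → 2.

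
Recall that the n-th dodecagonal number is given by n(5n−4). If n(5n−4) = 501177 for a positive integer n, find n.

317

Set n(5n−4) = 501177, giving 5n² − 4n − 501177 = 0.
The discriminant is 16 + 20·501177 = 10023556, and √10023556 = 3166.
So n = (4 + 3166) / 10 = 3170/10 = 317.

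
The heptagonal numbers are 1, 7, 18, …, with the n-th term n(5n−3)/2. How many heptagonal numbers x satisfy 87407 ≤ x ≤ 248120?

128

The n-th heptagonal number is n(5n−3)/2.
Smallest index with value ≥ 87407: n = 188 (giving 88078).
Largest index with value ≤ 248120: n = 315 (giving 247590).
Indices 188 through 315: 128 terms.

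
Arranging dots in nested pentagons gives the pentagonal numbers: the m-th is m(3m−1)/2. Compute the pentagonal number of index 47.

3290

The 47th pentagonal number is n(3n−1)/2 with n = 47.
47·(3·47 − 1)/2 = 47·140/2 = 47·70 = 3290.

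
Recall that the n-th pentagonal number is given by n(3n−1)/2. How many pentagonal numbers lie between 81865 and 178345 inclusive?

111

The n-th pentagonal number is n(3n−1)/2.
Smallest index with value ≥ 81865: n = 234 (giving 82017).
Largest index with value ≤ 178345: n = 344 (giving 177332).
Indices 234 through 344: 111 terms.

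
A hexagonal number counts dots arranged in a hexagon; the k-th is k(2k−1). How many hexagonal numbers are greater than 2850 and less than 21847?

The n-th hexagonal number is n(2n−1).
Smallest index with value > 2850: n = 39 (giving 3003).
Largest index with value < 21847: n = 104 (giving 21528).
Indices 39 through 104: 66 terms.

66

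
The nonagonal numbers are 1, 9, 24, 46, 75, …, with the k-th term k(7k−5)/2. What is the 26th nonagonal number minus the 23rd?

507

26·(7·26 − 5)/2 = 2301 and 23·(7·23 − 5)/2 = 1794.
Difference: 2301 − 1794 = 507.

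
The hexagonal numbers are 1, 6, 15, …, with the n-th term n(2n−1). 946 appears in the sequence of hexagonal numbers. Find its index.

22

Set n(2n−1) = 946, giving 2n² − n − 946 = 0.
The discriminant is 1 + 8·946 = 7569, and √7569 = 87.
So n = (1 + 87) / 4 = 88/4 = 22.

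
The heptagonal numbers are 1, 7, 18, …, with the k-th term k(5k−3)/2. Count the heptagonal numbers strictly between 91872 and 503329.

256

The n-th heptagonal number is n(5n−3)/2.
Smallest index with value > 91872: n = 193 (giving 92833).
Largest index with value < 503329: n = 448 (giving 501088).
Indices 193 through 448: 256 terms.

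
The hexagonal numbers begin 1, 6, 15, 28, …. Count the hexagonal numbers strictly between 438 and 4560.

The n-th hexagonal number is n(2n−1).
Smallest index with value > 438: n = 16 (giving 496).
Largest index with value < 4560: n = 47 (giving 4371).
Indices 16 through 47: 32 terms.

32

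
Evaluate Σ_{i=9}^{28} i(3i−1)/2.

11080

Σ i(3i−1)/2 = (3Σi² − Σi) / 2 over i = 9..28.
Σi = 406 − 36 = 370 and Σi² = 7714 − 204 = 7510.
(3·7510 − 1·370) / 2 = 22160/2 = 11080.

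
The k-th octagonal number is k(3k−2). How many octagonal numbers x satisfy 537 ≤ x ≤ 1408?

The n-th octagonal number is n(3n−2).
Smallest index with value ≥ 537: n = 14 (giving 560).
Largest index with value ≤ 1408: n = 22 (giving 1408).
Indices 14 through 22: 9 terms.

9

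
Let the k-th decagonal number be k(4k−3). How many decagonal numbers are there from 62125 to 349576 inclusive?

172

The n-th decagonal number is n(4n−3).
Smallest index with value ≥ 62125: n = 125 (giving 62125).
Largest index with value ≤ 349576: n = 296 (giving 349576).
Indices 125 through 296: 172 terms.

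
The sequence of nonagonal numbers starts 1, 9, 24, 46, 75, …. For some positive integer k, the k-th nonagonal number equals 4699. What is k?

Set n(7n−5)/2 = 4699, giving 7n² − 5n − 9398 = 0.
The discriminant is 25 + 56·4699 = 263169, and √263169 = 513.
So n = (5 + 513) / 14 = 518/14 = 37.
Check: 37·(7·37 − 5)/2 = 4699. ✓

37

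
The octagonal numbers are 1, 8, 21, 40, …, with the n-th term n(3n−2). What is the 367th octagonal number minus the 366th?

Consecutive octagonal numbers differ by 6n − 5: here 6·367 − 5 = 2197.

2197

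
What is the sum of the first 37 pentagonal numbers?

Σ i(3i−1)/2 = (3Σi² − Σi) / 2 over i = 1..37.
Σi = 703 and Σi² = 17575.
(3·17575 − 1·703) / 2 = 52022/2 = 26011.

26011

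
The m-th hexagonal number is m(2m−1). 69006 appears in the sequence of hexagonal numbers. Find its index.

186

Set n(2n−1) = 69006, giving 2n² − n − 69006 = 0.
The discriminant is 1 + 8·69006 = 552049, and √552049 = 743.
So n = (1 + 743) / 4 = 744/4 = 186.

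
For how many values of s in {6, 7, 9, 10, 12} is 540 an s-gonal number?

s = 6: P(6, 16) = 496 and P(6, 17) = 561; 540 is not s-gonal.
s = 7: P(7, 15) = 540. ✓
s = 9: P(9, 12) = 474 and P(9, 13) = 559; 540 is not s-gonal.
s = 10: P(10, 12) = 540. ✓
s = 12: P(12, 10) = 460 and P(12, 11) = 561; 540 is not s-gonal.
Hits: s ∈ {7, 10} → 2.

2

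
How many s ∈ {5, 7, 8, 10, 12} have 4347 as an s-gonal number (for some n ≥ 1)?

s = 5: P(5, 54) = 4347. ✓
s = 7: P(7, 42) = 4347. ✓
s = 8: P(8, 38) = 4256 and P(8, 39) = 4485; 4347 is not s-gonal.
s = 10: P(10, 33) = 4257 and P(10, 34) = 4522; 4347 is not s-gonal.
s = 12: P(12, 29) = 4089 and P(12, 30) = 4380; 4347 is not s-gonal.
Hits: s ∈ {5, 7} → 2.

2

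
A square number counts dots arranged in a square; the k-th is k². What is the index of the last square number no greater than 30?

5

Solve n² ≤ 30 for integer n.
n = 5 gives 25 ≤ 30, while n = 6 gives 36 > 30; so the answer is index 5.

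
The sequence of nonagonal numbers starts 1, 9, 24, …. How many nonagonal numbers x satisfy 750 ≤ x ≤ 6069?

28

The n-th nonagonal number is n(7n−5)/2.
Smallest index with value ≥ 750: n = 15 (giving 750).
Largest index with value ≤ 6069: n = 42 (giving 6069).
Indices 15 through 42: 28 terms.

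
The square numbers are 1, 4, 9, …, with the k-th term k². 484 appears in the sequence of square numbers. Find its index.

We need n² = 484, so n = √484 = 22.

22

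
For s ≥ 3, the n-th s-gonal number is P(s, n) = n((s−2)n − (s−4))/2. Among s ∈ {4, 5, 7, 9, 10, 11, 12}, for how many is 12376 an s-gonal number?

2

s = 4: P(4, 111) = 12321 and P(4, 112) = 12544; 12376 is not s-gonal.
s = 5: P(5, 91) = 12376. ✓
s = 7: P(7, 70) = 12145 and P(7, 71) = 12496; 12376 is not s-gonal.
s = 9: P(9, 59) = 12036 and P(9, 60) = 12450; 12376 is not s-gonal.
s = 10: P(10, 56) = 12376. ✓
s = 11: P(11, 52) = 11986 and P(11, 53) = 12455; 12376 is not s-gonal.
s = 12: P(12, 50) = 12300 and P(12, 51) = 12801; 12376 is not s-gonal.
Hits: s ∈ {5, 10} → 2.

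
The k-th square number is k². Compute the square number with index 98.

9604

The 98th square number is n² with n = 98.
98² = 9604.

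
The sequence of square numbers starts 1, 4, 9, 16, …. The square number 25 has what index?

5

We need n² = 25, so n = √25 = 5.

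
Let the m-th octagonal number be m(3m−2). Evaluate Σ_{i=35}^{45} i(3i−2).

Σ i(3i−2) = 3Σi² − 2Σi over i = 35..45.
Σi = 1035 − 595 = 440 and Σi² = 31395 − 13685 = 17710.
3·17710 − 2·440 = 52250.

52250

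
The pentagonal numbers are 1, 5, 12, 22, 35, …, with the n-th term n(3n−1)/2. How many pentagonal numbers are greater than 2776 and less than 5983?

20

The n-th pentagonal number is n(3n−1)/2.
Smallest index with value > 2776: n = 44 (giving 2882).
Largest index with value < 5983: n = 63 (giving 5922).
Indices 44 through 63: 20 terms.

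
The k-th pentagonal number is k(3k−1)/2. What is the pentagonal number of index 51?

51·(3·51 − 1)/2 = 51·152/2 = 51·76 = 3876.

3876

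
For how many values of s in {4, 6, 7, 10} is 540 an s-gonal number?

s = 4: P(4, 23) = 529 and P(4, 24) = 576; 540 is not s-gonal.
s = 6: P(6, 16) = 496 and P(6, 17) = 561; 540 is not s-gonal.
s = 7: P(7, 15) = 540. ✓
s = 10: P(10, 12) = 540. ✓
Hits: s ∈ {7, 10} → 2.

2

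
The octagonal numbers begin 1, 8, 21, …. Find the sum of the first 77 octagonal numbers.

Σ i(3i−2) = 3Σi² − 2Σi over i = 1..77.
Σi = 3003 and Σi² = 155155.
3·155155 − 2·3003 = 459459.

459459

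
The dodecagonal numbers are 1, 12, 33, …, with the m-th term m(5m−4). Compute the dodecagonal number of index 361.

650161

The 361st dodecagonal number is n(5n−4) with n = 361.
361·(5·361 − 4) = 361·1801 = 650161.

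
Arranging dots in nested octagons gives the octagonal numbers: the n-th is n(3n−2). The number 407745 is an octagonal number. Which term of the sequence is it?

369

Set n(3n−2) = 407745, giving 3n² − 2n − 407745 = 0.
The discriminant is 4 + 12·407745 = 4892944, and √4892944 = 2212.
So n = (2 + 2212) / 6 = 2214/6 = 369.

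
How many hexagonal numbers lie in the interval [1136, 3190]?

The n-th hexagonal number is n(2n−1).
Smallest index with value ≥ 1136: n = 25 (giving 1225).
Largest index with value ≤ 3190: n = 40 (giving 3160).
Indices 25 through 40: 16 terms.

16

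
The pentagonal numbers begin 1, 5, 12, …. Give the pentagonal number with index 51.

The 51st pentagonal number is n(3n−1)/2 with n = 51.
51·(3·51 − 1)/2 = 51·152/2 = 51·76 = 3876.

3876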